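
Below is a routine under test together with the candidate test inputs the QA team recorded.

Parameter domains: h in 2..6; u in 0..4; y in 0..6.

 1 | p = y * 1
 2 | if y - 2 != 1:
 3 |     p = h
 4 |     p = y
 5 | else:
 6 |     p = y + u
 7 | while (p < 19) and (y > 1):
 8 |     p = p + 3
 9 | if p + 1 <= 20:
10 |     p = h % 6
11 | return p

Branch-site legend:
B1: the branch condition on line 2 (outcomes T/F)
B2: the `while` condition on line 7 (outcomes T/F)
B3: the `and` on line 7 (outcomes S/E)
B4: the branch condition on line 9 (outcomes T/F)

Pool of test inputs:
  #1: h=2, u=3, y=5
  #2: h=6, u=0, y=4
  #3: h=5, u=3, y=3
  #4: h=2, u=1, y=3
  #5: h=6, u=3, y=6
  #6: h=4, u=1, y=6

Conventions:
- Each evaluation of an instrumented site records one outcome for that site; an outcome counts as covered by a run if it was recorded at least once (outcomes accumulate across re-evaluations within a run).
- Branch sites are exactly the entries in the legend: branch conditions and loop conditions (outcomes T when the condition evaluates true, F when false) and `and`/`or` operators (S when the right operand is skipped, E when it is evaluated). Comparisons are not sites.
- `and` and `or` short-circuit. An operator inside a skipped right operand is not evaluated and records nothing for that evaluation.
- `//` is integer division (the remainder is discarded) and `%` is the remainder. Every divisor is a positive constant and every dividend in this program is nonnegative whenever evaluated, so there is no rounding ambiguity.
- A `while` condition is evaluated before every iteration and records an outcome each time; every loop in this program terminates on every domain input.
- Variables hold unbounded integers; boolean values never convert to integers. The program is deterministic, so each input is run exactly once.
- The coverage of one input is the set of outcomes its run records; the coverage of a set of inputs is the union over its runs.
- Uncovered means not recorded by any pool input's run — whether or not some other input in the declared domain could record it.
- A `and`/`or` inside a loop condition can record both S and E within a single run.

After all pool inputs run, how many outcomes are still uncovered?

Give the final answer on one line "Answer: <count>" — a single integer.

test 1 (h=2, u=3, y=5) fires B1->T, B3->E, B2->T, B3->E, B2->T, B3->E, B2->T, B3->E, B2->T, B3->E, B2->T, B3->S, B2->F, B4->F; hits B1=T, B2=T, B2=F, B3=S, B3=E, B4=F
test 2 (h=6, u=0, y=4) fires B1->T, B3->E, B2->T, B3->E, B2->T, B3->E, B2->T, B3->E, B2->T, B3->E, B2->T, B3->S, B2->F, B4->T; hits B1=T, B2=T, B2=F, B3=S, B3=E, B4=T
test 3 (h=5, u=3, y=3) fires B1->F, B3->E, B2->T, B3->E, B2->T, B3->E, B2->T, B3->E, B2->T, B3->E, B2->T, B3->S, B2->F, B4->F; hits B1=F, B2=T, B2=F, B3=S, B3=E, B4=F
test 4 (h=2, u=1, y=3) fires B1->F, B3->E, B2->T, B3->E, B2->T, B3->E, B2->T, B3->E, B2->T, B3->E, B2->T, B3->S, B2->F, B4->T; hits B1=F, B2=T, B2=F, B3=S, B3=E, B4=T
test 5 (h=6, u=3, y=6) fires B1->T, B3->E, B2->T, B3->E, B2->T, B3->E, B2->T, B3->E, B2->T, B3->E, B2->T, B3->S, B2->F, B4->F; hits B1=T, B2=T, B2=F, B3=S, B3=E, B4=F
test 6 (h=4, u=1, y=6) fires B1->T, B3->E, B2->T, B3->E, B2->T, B3->E, B2->T, B3->E, B2->T, B3->E, B2->T, B3->S, B2->F, B4->F; hits B1=T, B2=T, B2=F, B3=S, B3=E, B4=F
union over the pool: B1=T, B1=F, B2=T, B2=F, B3=S, B3=E, B4=T, B4=F
uncovered (0 of 8): none

Answer: 0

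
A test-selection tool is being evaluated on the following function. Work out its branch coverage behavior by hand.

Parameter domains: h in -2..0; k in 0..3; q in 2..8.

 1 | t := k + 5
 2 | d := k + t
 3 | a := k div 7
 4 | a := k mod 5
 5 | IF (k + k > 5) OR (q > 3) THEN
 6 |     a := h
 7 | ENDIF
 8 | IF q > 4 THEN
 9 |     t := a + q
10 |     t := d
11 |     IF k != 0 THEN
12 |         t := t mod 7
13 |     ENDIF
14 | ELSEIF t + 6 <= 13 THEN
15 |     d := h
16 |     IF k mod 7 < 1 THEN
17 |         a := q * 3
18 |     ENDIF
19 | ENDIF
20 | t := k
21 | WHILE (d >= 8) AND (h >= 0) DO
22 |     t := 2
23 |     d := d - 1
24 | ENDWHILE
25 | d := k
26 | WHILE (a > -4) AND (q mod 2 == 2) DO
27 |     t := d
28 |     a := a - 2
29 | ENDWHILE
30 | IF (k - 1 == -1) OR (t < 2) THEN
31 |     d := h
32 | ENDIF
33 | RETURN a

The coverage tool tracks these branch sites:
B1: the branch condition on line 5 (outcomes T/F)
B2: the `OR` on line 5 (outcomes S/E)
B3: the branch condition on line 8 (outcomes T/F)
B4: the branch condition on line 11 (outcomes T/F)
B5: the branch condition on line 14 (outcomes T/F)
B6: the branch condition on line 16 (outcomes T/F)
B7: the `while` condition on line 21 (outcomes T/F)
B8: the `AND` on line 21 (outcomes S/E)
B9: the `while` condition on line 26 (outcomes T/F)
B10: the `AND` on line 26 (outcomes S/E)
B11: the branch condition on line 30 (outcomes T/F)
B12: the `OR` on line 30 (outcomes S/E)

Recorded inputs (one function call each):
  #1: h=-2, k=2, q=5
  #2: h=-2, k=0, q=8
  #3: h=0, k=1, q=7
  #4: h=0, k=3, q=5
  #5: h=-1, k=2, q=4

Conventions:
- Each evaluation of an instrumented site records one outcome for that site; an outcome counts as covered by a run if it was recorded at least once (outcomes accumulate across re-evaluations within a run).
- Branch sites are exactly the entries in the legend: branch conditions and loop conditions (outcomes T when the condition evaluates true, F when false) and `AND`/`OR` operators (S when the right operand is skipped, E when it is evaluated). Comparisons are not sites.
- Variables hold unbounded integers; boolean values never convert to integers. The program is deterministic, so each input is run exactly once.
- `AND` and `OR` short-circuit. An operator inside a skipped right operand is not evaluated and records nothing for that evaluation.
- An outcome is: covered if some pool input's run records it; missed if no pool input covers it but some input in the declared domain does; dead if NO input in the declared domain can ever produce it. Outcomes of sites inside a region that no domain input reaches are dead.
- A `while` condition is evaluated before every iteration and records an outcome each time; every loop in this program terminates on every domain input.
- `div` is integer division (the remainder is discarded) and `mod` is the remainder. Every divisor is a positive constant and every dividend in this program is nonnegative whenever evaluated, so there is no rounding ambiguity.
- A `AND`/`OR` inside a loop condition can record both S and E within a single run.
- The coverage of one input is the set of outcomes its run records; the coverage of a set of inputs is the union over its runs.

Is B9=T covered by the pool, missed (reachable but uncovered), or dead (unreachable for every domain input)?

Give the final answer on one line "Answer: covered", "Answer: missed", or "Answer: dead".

no pool input records B9=T
checking all 84 inputs in the declared domain: B9=T is never recorded -> dead

Answer: dead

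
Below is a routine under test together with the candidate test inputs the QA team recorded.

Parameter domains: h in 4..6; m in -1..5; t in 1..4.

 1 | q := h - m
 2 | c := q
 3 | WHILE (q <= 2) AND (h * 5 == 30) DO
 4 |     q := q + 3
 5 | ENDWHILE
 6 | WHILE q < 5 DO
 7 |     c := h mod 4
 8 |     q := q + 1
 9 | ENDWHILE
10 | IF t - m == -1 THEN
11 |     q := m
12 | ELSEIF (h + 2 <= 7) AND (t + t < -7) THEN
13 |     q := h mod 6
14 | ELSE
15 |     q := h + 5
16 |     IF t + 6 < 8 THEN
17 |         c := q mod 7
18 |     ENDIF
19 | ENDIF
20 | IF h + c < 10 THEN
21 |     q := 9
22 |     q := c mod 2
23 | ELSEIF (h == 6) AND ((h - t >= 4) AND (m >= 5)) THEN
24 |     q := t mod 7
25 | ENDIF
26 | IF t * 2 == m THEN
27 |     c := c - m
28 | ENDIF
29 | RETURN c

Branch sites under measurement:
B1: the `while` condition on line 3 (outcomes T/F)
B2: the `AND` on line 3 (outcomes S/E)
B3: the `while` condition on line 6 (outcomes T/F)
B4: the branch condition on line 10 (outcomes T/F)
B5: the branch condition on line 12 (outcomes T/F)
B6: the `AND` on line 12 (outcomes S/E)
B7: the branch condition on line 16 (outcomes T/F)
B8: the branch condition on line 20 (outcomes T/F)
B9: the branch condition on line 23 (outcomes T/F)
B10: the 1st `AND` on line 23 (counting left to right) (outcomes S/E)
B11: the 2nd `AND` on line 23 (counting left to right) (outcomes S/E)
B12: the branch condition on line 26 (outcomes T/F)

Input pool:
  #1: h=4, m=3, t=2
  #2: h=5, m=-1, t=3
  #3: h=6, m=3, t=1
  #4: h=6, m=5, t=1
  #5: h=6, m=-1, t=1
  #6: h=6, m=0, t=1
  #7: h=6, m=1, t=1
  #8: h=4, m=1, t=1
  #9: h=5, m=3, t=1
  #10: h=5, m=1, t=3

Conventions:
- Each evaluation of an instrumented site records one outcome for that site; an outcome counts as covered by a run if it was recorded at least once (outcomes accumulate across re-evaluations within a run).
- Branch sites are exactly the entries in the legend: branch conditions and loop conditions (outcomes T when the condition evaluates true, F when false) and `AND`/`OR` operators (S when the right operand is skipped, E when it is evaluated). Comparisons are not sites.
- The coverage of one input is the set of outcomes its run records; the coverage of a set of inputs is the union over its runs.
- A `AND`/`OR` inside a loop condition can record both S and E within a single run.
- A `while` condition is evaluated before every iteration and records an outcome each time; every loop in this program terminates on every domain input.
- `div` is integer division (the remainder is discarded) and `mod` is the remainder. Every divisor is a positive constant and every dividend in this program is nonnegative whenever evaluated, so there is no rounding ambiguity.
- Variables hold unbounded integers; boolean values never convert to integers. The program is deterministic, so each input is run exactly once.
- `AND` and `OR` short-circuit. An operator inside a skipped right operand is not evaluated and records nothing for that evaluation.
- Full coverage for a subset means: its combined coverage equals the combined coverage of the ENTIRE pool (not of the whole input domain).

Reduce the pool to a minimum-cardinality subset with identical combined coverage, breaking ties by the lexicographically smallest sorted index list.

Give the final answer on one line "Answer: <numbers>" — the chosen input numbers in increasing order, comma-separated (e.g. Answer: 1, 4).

input #1 (h=4, m=3, t=2): events B2->E, B1->F, B3->T, B3->T, B3->T, B3->T, B3->F, B4->T, B8->T, B12->F; covers B1=F, B2=E, B3=T, B3=F, B4=T, B8=T, B12=F
input #2 (h=5, m=-1, t=3): events B2->S, B1->F, B3->F, B4->F, B6->E, B5->F, B7->F, B8->F, B10->S, B9->F, B12->F; covers B1=F, B2=S, B3=F, B4=F, B5=F, B6=E, B7=F, B8=F, B9=F, B10=S, B12=F
input #3 (h=6, m=3, t=1): events B2->S, B1->F, B3->T, B3->T, B3->F, B4->F, B6->S, B5->F, B7->T, B8->F, B10->E, B11->E, B9->F, B12->F; covers B1=F, B2=S, B3=T, B3=F, B4=F, B5=F, B6=S, B7=T, B8=F, B9=F, B10=E, B11=E, B12=F
input #4 (h=6, m=5, t=1): events B2->E, B1->T, B2->S, B1->F, B3->T, B3->F, B4->F, B6->S, B5->F, B7->T, B8->F, B10->E, B11->E, B9->T, ...; covers B1=T, B1=F, B2=S, B2=E, B3=T, B3=F, B4=F, B5=F, B6=S, B7=T, B8=F, B9=T, B10=E, B11=E, B12=F
input #5 (h=6, m=-1, t=1): events B2->S, B1->F, B3->F, B4->F, B6->S, B5->F, B7->T, B8->F, B10->E, B11->E, B9->F, B12->F; covers B1=F, B2=S, B3=F, B4=F, B5=F, B6=S, B7=T, B8=F, B9=F, B10=E, B11=E, B12=F
input #6 (h=6, m=0, t=1): events B2->S, B1->F, B3->F, B4->F, B6->S, B5->F, B7->T, B8->F, B10->E, B11->E, B9->F, B12->F; covers B1=F, B2=S, B3=F, B4=F, B5=F, B6=S, B7=T, B8=F, B9=F, B10=E, B11=E, B12=F
input #7 (h=6, m=1, t=1): events B2->S, B1->F, B3->F, B4->F, B6->S, B5->F, B7->T, B8->F, B10->E, B11->E, B9->F, B12->F; covers B1=F, B2=S, B3=F, B4=F, B5=F, B6=S, B7=T, B8=F, B9=F, B10=E, B11=E, B12=F
input #8 (h=4, m=1, t=1): events B2->S, B1->F, B3->T, B3->T, B3->F, B4->F, B6->E, B5->F, B7->T, B8->T, B12->F; covers B1=F, B2=S, B3=T, B3=F, B4=F, B5=F, B6=E, B7=T, B8=T, B12=F
input #9 (h=5, m=3, t=1): events B2->E, B1->F, B3->T, B3->T, B3->T, B3->F, B4->F, B6->E, B5->F, B7->T, B8->T, B12->F; covers B1=F, B2=E, B3=T, B3=F, B4=F, B5=F, B6=E, B7=T, B8=T, B12=F
input #10 (h=5, m=1, t=3): events B2->S, B1->F, B3->T, B3->F, B4->F, B6->E, B5->F, B7->F, B8->T, B12->F; covers B1=F, B2=S, B3=T, B3=F, B4=F, B5=F, B6=E, B7=F, B8=T, B12=F
together the pool reaches 21 outcomes: B1=T, B1=F, B2=S, B2=E, B3=T, B3=F, B4=T, B4=F, B5=F, B6=S, B6=E, B7=T, B7=F, B8=T, B8=F, B9=T, B9=F, B10=S, B10=E, B11=E, B12=F
size 1 is not enough: best union over all size-1 subsets is 15/21
size 2 is not enough: best union over all size-2 subsets is 19/21
at size 3, {1, 2, 4} reaches all 21 outcomes; every lexicographically earlier size-3 subset fails

Answer: 1, 2, 4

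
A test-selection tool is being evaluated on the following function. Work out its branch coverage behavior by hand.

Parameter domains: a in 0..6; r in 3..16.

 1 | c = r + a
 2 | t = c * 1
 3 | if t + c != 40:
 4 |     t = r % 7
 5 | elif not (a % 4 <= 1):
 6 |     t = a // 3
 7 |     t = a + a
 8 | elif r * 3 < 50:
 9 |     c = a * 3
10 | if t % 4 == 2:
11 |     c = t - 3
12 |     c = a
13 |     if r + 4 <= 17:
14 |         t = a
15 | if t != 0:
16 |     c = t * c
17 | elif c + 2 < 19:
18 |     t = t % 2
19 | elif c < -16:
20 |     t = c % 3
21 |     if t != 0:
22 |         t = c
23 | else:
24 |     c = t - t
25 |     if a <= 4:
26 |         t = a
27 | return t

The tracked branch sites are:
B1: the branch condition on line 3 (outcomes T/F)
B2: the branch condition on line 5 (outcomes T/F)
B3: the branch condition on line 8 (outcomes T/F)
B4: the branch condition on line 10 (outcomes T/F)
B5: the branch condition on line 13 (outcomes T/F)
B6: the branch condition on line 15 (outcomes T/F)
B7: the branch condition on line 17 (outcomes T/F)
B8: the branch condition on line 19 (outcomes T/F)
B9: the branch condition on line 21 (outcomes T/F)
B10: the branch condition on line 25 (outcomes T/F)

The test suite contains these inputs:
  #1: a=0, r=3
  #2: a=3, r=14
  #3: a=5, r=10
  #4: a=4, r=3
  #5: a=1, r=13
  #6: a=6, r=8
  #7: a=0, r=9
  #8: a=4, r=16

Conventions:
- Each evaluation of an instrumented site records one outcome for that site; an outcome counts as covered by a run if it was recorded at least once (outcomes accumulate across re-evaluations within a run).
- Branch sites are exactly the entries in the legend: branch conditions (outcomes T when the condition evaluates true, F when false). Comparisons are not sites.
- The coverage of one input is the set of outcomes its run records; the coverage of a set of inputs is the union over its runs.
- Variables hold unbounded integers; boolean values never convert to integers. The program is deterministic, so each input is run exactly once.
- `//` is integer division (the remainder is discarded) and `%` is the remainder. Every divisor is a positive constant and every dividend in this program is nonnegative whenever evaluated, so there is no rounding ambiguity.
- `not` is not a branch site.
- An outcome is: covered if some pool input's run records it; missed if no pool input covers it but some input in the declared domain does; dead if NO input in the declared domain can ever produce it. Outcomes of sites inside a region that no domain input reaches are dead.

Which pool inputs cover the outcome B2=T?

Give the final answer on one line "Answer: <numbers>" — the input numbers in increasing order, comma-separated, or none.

input #1 (a=0, r=3): misses B2=T
input #2 (a=3, r=14): misses B2=T
input #3 (a=5, r=10): misses B2=T
input #4 (a=4, r=3): misses B2=T
input #5 (a=1, r=13): misses B2=T
input #6 (a=6, r=8): misses B2=T
input #7 (a=0, r=9): misses B2=T
input #8 (a=4, r=16): misses B2=T

Answer: none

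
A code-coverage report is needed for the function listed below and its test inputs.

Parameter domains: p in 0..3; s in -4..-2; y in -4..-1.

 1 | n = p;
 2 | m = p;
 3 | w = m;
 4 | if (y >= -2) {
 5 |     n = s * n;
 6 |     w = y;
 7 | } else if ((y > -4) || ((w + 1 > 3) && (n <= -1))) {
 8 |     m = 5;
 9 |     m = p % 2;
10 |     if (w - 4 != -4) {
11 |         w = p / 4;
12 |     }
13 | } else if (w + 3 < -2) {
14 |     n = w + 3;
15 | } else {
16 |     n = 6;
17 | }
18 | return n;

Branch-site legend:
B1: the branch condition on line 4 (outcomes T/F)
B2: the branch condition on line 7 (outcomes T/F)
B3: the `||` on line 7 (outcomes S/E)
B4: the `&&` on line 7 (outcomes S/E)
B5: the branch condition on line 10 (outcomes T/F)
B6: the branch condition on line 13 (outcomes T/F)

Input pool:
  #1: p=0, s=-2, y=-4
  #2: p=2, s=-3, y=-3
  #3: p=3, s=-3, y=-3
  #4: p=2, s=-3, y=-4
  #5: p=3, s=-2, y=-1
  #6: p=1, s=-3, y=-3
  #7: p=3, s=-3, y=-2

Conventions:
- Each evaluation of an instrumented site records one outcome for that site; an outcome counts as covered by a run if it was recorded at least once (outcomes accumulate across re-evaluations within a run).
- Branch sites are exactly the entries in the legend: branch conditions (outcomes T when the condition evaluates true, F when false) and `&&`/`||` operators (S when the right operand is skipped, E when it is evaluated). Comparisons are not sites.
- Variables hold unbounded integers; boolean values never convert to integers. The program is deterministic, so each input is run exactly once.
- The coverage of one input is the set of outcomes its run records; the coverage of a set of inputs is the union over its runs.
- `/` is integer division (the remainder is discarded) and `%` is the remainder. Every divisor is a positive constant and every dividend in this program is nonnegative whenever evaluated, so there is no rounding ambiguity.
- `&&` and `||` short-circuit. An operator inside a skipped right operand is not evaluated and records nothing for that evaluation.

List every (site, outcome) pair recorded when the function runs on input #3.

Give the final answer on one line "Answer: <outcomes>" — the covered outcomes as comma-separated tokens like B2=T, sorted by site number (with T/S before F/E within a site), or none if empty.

Event log for input #3 (p=3, s=-3, y=-3):
  B1->F, B3->S, B2->T, B5->T
deduplicating events, the covered set is: B1=F, B2=T, B3=S, B5=T

Answer: B1=F, B2=T, B3=S, B5=T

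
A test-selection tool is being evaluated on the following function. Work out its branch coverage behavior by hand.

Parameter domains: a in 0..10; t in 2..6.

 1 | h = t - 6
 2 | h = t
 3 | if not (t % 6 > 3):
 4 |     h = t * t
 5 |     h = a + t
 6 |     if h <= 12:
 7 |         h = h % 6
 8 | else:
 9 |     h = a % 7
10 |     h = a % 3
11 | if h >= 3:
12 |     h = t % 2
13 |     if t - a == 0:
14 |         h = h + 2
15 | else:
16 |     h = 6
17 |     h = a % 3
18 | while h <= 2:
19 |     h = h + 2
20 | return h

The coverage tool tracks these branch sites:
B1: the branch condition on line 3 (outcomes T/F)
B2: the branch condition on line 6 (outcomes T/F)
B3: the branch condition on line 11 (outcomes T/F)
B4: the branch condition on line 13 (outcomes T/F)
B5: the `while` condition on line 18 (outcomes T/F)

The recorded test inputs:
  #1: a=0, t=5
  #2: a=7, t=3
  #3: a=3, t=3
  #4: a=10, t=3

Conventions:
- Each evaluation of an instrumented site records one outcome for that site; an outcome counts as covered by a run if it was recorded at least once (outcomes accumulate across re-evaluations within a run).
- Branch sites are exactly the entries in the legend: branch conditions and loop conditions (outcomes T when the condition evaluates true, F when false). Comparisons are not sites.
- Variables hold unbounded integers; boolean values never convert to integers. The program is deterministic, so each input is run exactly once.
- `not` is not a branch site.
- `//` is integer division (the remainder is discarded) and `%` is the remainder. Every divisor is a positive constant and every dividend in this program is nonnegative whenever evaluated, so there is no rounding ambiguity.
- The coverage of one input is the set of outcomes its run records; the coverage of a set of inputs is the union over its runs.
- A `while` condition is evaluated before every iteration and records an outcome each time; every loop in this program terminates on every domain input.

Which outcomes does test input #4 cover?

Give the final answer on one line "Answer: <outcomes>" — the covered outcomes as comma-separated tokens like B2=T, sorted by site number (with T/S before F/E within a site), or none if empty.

Event log for input #4 (a=10, t=3):
  B1->T, B2->F, B3->T, B4->F, B5->T, B5->F
as a set, this run covers: B1=T, B2=F, B3=T, B4=F, B5=T, B5=F

Answer: B1=T, B2=F, B3=T, B4=F, B5=T, B5=F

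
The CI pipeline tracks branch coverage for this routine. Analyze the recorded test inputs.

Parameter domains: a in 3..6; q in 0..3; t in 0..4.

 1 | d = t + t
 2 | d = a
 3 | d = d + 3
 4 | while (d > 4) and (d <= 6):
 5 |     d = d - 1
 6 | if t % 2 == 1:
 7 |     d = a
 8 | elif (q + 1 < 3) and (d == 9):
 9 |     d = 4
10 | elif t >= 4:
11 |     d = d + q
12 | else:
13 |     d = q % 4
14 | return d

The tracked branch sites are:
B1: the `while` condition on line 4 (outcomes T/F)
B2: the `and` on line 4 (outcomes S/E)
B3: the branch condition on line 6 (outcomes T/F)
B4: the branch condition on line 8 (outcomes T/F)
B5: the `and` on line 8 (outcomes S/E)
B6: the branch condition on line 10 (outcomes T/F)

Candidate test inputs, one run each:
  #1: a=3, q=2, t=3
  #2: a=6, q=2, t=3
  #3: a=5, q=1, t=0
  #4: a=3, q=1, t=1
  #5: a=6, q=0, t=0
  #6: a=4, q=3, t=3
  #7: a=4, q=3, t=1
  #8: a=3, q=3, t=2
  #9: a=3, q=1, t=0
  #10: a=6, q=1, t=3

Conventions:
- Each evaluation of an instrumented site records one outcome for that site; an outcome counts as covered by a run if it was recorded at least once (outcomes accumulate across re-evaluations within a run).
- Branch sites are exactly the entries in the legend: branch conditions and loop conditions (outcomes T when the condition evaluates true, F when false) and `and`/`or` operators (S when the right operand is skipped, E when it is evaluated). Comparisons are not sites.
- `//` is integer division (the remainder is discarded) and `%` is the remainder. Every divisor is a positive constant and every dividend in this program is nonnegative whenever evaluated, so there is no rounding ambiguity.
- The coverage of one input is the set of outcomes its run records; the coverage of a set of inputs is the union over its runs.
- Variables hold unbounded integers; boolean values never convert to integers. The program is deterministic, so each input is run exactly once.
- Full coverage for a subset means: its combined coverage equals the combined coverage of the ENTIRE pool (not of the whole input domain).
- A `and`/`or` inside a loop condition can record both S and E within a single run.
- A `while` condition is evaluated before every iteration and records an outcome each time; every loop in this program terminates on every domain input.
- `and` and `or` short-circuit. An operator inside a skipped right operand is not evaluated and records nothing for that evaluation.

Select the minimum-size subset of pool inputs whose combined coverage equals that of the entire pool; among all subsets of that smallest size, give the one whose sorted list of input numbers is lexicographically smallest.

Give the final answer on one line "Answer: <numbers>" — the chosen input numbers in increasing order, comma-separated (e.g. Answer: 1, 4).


test 1 (a=3, q=2, t=3) fires B2->E, B1->T, B2->E, B1->T, B2->S, B1->F, B3->T; hits B1=T, B1=F, B2=S, B2=E, B3=T
test 2 (a=6, q=2, t=3) fires B2->E, B1->F, B3->T; hits B1=F, B2=E, B3=T
test 3 (a=5, q=1, t=0) fires B2->E, B1->F, B3->F, B5->E, B4->F, B6->F; hits B1=F, B2=E, B3=F, B4=F, B5=E, B6=F
test 4 (a=3, q=1, t=1) fires B2->E, B1->T, B2->E, B1->T, B2->S, B1->F, B3->T; hits B1=T, B1=F, B2=S, B2=E, B3=T
test 5 (a=6, q=0, t=0) fires B2->E, B1->F, B3->F, B5->E, B4->T; hits B1=F, B2=E, B3=F, B4=T, B5=E
test 6 (a=4, q=3, t=3) fires B2->E, B1->F, B3->T; hits B1=F, B2=E, B3=T
test 7 (a=4, q=3, t=1) fires B2->E, B1->F, B3->T; hits B1=F, B2=E, B3=T
test 8 (a=3, q=3, t=2) fires B2->E, B1->T, B2->E, B1->T, B2->S, B1->F, B3->F, B5->S, B4->F, B6->F; hits B1=T, B1=F, B2=S, B2=E, B3=F, B4=F, B5=S, B6=F
test 9 (a=3, q=1, t=0) fires B2->E, B1->T, B2->E, B1->T, B2->S, B1->F, B3->F, B5->E, B4->F, B6->F; hits B1=T, B1=F, B2=S, B2=E, B3=F, B4=F, B5=E, B6=F
test 10 (a=6, q=1, t=3) fires B2->E, B1->F, B3->T; hits B1=F, B2=E, B3=T
together the pool reaches 11 outcomes: B1=T, B1=F, B2=S, B2=E, B3=T, B3=F, B4=T, B4=F, B5=S, B5=E, B6=F
checked all size-1 subsets: none covers 11 outcomes (max 8/11)
checked all size-2 subsets: none covers 11 outcomes (max 10/11)
the canonical winner is {1, 5, 8}: size 3, full 11-outcome coverage, earliest index list among size-3 covers
Answer: 1, 5, 8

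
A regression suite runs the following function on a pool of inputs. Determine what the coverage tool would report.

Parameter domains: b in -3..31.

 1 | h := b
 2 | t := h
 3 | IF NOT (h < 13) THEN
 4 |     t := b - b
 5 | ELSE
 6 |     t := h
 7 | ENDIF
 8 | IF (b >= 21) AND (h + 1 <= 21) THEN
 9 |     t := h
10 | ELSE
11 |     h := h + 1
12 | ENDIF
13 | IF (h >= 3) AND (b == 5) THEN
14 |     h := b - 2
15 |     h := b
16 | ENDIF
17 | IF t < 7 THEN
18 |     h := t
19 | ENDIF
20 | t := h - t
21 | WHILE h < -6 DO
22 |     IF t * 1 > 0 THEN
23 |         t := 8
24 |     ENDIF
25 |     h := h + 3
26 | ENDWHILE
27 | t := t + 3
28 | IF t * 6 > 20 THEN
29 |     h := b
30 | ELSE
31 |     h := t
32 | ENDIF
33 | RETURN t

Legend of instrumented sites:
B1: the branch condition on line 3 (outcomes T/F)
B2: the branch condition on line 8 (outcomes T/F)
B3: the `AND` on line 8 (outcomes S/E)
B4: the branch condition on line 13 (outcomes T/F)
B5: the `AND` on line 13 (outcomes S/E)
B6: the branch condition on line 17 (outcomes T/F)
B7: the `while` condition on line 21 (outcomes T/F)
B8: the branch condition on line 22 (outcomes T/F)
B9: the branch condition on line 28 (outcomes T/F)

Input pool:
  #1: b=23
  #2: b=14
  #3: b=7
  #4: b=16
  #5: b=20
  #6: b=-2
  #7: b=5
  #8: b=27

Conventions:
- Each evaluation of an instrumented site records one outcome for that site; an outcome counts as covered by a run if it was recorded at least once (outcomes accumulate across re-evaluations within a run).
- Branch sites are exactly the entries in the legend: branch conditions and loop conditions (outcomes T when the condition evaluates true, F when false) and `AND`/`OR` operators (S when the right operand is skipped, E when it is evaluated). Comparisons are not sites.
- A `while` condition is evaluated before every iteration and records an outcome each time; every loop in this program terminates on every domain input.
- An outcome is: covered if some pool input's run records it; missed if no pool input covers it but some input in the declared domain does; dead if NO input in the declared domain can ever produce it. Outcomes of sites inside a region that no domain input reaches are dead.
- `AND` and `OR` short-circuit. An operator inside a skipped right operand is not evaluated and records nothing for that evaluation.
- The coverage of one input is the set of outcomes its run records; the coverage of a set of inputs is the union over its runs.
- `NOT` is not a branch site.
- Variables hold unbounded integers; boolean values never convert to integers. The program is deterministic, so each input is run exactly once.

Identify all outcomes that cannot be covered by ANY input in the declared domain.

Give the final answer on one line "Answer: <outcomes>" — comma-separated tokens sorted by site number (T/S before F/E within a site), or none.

exhaustive pass over the 35-input domain:
  B2=T: never recorded by any domain input -> dead
  B7=T: never recorded by any domain input -> dead
  B8=T: never recorded by any domain input -> dead
  B8=F: never recorded by any domain input -> dead
  reachable outcomes have witnesses, e.g. B1=T (e.g. b=13), B1=F (e.g. b=-3), B2=F (e.g. b=-3), B3=S (e.g. b=-3)

Answer: B2=T, B7=T, B8=T, B8=F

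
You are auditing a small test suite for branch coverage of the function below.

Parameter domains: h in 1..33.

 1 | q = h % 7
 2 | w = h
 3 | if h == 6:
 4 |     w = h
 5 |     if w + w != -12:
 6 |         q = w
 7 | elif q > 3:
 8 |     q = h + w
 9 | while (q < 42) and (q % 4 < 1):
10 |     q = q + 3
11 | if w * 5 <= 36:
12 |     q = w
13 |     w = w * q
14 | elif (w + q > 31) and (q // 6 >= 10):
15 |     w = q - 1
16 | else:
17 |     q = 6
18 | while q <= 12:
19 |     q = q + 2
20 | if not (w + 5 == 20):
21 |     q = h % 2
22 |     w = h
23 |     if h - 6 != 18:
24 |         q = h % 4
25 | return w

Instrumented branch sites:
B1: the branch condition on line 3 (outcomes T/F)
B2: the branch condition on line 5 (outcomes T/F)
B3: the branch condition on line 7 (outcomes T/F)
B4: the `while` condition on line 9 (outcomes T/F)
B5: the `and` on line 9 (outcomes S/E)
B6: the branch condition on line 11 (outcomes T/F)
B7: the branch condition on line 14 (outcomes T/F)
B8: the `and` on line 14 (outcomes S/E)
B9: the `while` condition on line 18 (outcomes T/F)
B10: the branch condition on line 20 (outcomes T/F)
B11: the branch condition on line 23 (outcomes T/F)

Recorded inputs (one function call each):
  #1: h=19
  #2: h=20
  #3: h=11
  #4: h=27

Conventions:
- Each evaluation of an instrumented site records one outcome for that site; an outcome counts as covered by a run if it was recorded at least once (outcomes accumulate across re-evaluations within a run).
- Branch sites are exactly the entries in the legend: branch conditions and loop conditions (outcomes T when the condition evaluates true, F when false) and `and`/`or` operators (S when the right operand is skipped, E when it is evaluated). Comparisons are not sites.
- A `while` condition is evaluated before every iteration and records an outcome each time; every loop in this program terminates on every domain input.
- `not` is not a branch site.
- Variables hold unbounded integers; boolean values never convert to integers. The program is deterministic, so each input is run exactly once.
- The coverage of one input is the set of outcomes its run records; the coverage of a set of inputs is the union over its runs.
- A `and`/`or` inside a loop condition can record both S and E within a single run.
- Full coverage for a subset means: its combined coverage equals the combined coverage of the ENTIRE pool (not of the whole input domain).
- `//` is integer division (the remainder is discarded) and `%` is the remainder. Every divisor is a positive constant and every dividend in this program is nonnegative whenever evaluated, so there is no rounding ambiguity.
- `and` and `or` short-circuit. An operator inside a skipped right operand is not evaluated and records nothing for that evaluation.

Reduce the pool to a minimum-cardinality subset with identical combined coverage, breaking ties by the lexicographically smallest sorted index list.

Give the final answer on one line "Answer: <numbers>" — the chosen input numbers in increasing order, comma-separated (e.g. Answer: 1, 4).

run #1 (h=19) records B1=F, B3=T, B4=F, B5=E, B6=F, B7=F, B8=E, B9=T, B9=F, B10=T, B11=T
run #2 (h=20) records B1=F, B3=T, B4=T, B4=F, B5=S, B5=E, B6=F, B7=F, B8=E, B9=T, B9=F, B10=T, B11=T
run #3 (h=11) records B1=F, B3=T, B4=F, B5=E, B6=F, B7=F, B8=E, B9=T, B9=F, B10=T, B11=T
run #4 (h=27) records B1=F, B3=T, B4=F, B5=S, B6=F, B7=F, B8=E, B9=T, B9=F, B10=T, B11=T
union over all inputs: B1=F, B3=T, B4=T, B4=F, B5=S, B5=E, B6=F, B7=F, B8=E, B9=T, B9=F, B10=T, B11=T (13 outcomes)
at size 1, {2} reaches all 13 outcomes; every lexicographically earlier size-1 subset fails

Answer: 2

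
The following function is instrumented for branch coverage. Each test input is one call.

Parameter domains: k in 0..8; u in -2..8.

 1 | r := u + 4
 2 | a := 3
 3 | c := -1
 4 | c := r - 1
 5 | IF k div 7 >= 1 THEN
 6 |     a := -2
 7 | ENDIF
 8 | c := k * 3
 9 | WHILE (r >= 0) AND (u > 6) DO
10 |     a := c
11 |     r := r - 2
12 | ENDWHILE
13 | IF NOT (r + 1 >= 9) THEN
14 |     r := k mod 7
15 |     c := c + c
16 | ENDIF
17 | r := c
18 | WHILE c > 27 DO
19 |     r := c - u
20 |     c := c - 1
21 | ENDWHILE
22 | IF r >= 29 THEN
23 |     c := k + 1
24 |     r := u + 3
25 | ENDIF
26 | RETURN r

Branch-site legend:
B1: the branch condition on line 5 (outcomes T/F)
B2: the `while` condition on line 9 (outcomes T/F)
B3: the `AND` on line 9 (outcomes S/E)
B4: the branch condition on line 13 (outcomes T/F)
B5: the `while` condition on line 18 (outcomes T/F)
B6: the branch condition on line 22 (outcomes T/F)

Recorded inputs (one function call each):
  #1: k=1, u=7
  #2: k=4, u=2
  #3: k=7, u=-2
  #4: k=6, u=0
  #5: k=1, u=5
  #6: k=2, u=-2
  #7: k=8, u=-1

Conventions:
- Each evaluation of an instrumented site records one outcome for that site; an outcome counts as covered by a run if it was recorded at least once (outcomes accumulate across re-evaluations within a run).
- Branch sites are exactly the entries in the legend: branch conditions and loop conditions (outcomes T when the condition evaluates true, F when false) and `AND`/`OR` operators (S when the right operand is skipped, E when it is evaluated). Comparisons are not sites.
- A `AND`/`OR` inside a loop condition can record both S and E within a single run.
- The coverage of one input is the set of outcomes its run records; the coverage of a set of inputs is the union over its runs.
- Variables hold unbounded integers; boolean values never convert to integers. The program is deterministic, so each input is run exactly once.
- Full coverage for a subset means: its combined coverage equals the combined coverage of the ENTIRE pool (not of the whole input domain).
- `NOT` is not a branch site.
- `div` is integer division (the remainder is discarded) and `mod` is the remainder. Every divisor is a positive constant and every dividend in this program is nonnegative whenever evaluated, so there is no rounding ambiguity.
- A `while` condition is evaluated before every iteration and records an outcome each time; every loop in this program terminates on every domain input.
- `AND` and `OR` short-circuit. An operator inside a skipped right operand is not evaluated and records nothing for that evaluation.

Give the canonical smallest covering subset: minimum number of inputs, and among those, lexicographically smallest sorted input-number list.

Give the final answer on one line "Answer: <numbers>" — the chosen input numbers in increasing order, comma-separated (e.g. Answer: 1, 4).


run #1 (k=1, u=7) records B1=F, B2=T, B2=F, B3=S, B3=E, B4=T, B5=F, B6=F
run #2 (k=4, u=2) records B1=F, B2=F, B3=E, B4=T, B5=F, B6=F
run #3 (k=7, u=-2) records B1=T, B2=F, B3=E, B4=T, B5=T, B5=F, B6=T
run #4 (k=6, u=0) records B1=F, B2=F, B3=E, B4=T, B5=T, B5=F, B6=F
run #5 (k=1, u=5) records B1=F, B2=F, B3=E, B4=F, B5=F, B6=F
run #6 (k=2, u=-2) records B1=F, B2=F, B3=E, B4=T, B5=F, B6=F
run #7 (k=8, u=-1) records B1=T, B2=F, B3=E, B4=T, B5=T, B5=F, B6=T
pool-wide coverage (12 outcomes): B1=T, B1=F, B2=T, B2=F, B3=S, B3=E, B4=T, B4=F, B5=T, B5=F, B6=T, B6=F
every size-1 subset falls short of the 12 outcomes (best: 8/12)
every size-2 subset falls short of the 12 outcomes (best: 11/12)
inputs {1, 3, 5} (size 3) cover everything; no size-3 subset with a lexicographically smaller index list covers all 12
Answer: 1, 3, 5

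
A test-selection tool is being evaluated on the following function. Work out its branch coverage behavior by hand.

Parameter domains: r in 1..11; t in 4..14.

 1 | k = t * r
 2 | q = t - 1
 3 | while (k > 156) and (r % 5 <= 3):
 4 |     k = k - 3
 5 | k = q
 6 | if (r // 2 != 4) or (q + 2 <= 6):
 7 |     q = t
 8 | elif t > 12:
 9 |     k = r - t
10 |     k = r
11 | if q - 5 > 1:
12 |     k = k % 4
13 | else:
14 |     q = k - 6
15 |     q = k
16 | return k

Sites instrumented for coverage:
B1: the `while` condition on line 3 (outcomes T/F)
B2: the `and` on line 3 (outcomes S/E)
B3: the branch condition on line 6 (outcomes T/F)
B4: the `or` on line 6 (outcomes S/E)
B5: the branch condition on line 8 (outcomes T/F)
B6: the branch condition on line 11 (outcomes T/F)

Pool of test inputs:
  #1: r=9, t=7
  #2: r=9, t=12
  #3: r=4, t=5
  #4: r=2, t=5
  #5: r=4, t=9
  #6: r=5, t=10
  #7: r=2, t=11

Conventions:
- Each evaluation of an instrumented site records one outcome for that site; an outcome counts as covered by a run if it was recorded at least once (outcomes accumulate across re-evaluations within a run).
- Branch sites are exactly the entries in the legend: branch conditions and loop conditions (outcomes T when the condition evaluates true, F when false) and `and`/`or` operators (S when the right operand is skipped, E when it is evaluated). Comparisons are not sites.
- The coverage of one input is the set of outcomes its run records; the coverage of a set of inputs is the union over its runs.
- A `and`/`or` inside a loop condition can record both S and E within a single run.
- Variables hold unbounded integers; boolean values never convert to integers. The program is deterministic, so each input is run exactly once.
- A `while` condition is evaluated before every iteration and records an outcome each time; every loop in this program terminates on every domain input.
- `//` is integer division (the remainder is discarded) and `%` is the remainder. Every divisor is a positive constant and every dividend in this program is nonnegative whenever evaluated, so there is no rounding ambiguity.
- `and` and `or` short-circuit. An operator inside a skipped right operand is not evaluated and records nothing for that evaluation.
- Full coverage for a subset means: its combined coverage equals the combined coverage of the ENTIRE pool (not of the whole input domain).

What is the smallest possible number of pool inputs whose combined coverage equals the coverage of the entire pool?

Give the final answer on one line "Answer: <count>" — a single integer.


#1 (r=9, t=7) -> B2->S, B1->F, B4->E, B3->F, B5->F, B6->F; covered: B1=F, B2=S, B3=F, B4=E, B5=F, B6=F
#2 (r=9, t=12) -> B2->S, B1->F, B4->E, B3->F, B5->F, B6->T; covered: B1=F, B2=S, B3=F, B4=E, B5=F, B6=T
#3 (r=4, t=5) -> B2->S, B1->F, B4->S, B3->T, B6->F; covered: B1=F, B2=S, B3=T, B4=S, B6=F
#4 (r=2, t=5) -> B2->S, B1->F, B4->S, B3->T, B6->F; covered: B1=F, B2=S, B3=T, B4=S, B6=F
#5 (r=4, t=9) -> B2->S, B1->F, B4->S, B3->T, B6->T; covered: B1=F, B2=S, B3=T, B4=S, B6=T
#6 (r=5, t=10) -> B2->S, B1->F, B4->S, B3->T, B6->T; covered: B1=F, B2=S, B3=T, B4=S, B6=T
#7 (r=2, t=11) -> B2->S, B1->F, B4->S, B3->T, B6->T; covered: B1=F, B2=S, B3=T, B4=S, B6=T
pool-wide coverage (9 outcomes): B1=F, B2=S, B3=T, B3=F, B4=S, B4=E, B5=F, B6=T, B6=F
checked all size-1 subsets: none covers 9 outcomes (max 6/9)
at size 2, {1, 5} reaches all 9 outcomes; every lexicographically earlier size-2 subset fails
Answer: 2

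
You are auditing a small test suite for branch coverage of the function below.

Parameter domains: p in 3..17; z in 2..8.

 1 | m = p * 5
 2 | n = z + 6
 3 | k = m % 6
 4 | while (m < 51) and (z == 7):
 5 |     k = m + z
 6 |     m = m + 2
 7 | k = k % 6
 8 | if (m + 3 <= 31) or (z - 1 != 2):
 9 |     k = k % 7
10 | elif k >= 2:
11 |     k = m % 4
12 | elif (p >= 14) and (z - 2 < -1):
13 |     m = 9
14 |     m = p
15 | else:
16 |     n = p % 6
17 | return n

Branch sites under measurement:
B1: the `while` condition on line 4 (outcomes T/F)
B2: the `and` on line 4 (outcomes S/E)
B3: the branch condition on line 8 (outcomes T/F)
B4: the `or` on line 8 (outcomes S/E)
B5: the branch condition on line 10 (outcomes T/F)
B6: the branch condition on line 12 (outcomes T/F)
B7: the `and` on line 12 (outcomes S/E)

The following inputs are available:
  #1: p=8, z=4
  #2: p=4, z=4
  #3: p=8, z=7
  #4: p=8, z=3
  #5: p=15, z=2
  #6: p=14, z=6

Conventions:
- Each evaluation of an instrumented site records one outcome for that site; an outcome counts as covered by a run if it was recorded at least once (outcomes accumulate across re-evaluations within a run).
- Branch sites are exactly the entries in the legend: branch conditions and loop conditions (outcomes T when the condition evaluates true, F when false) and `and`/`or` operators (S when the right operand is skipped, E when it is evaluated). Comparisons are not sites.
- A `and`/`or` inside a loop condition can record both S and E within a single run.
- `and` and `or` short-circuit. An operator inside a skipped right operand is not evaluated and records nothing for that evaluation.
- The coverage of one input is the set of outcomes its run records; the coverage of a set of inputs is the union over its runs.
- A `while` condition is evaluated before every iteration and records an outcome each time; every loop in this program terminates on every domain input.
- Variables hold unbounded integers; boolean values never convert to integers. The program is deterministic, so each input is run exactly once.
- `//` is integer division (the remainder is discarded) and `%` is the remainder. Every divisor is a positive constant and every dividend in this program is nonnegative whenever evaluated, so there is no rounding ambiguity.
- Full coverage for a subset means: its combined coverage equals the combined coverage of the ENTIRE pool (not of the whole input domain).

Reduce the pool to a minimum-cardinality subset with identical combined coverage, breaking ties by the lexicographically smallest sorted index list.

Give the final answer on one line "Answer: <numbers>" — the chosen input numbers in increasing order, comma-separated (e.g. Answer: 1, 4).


input #1 (p=8, z=4): events B2->E, B1->F, B4->E, B3->T; covers B1=F, B2=E, B3=T, B4=E
input #2 (p=4, z=4): events B2->E, B1->F, B4->S, B3->T; covers B1=F, B2=E, B3=T, B4=S
input #3 (p=8, z=7): events B2->E, B1->T, B2->E, B1->T, B2->E, B1->T, B2->E, B1->T, B2->E, B1->T, B2->E, B1->T, B2->S, B1->F, ...; covers B1=T, B1=F, B2=S, B2=E, B3=T, B4=E
input #4 (p=8, z=3): events B2->E, B1->F, B4->E, B3->F, B5->T; covers B1=F, B2=E, B3=F, B4=E, B5=T
input #5 (p=15, z=2): events B2->S, B1->F, B4->E, B3->T; covers B1=F, B2=S, B3=T, B4=E
input #6 (p=14, z=6): events B2->S, B1->F, B4->E, B3->T; covers B1=F, B2=S, B3=T, B4=E
union over all inputs: B1=T, B1=F, B2=S, B2=E, B3=T, B3=F, B4=S, B4=E, B5=T (9 outcomes)
every size-1 subset falls short of the 9 outcomes (best: 6/9)
every size-2 subset falls short of the 9 outcomes (best: 8/9)
inputs {2, 3, 4} (size 3) cover everything; no size-3 subset with a lexicographically smaller index list covers all 9
Answer: 2, 3, 4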